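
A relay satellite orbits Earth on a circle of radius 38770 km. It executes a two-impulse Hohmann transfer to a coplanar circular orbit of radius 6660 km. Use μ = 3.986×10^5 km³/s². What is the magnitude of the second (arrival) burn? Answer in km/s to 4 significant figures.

Δv₂ = 2.371 km/s

The Hohmann ellipse has a_t = (r₁ + r₂)/2 = 22715 km.
Circular speed at r = 6660 km: v_c = √(μ/r) = 7.7363 km/s.
Vis-viva on the transfer ellipse at r = 6660 km gives v_t = √[μ(2/r − 1/a_t)] = 10.107 km/s.
Δv₂ = |v_t − v_c| = |10.107 − 7.7363| = 2.371 km/s.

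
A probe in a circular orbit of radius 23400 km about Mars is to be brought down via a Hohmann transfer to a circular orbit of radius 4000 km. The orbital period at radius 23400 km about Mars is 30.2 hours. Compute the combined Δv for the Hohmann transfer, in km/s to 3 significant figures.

Δv = 1.63 km/s

From Kepler's third law T² = 4π²r³/μ at r = 23400 km, T = 30.2 hours = 30.2 × 3600 s = 1.0872×10^5 s: μ = 4π²r³/T² = 42794.5 km³/s².
Transfer-ellipse semi-major axis a_t = (r₁ + r₂)/2 = (23400 + 4000)/2 = 13700 km.
Circular speed at r₁: v₁ = √(μ/r₁) = √(42794.5/23400) = 1.352341 km/s.
On the transfer ellipse at r₁, vis-viva equation gives v_a = √[μ(2/r₁ − 1/a_t)] = 0.7307284 km/s.
First burn Δv₁ = |v_a − v₁| = 0.621613 km/s.
At r₂, v₂ = √(μ/r₂) = 3.27088 km/s.
Transfer-orbit speed at r₂: v_p = √[μ(2/r₂ − 1/a_t)] = 4.27476 km/s.
Second burn Δv₂ = |v₂ − v_p| = 1.00388 km/s.
Total Δv = Δv₁ + Δv₂ = 1.625 km/s.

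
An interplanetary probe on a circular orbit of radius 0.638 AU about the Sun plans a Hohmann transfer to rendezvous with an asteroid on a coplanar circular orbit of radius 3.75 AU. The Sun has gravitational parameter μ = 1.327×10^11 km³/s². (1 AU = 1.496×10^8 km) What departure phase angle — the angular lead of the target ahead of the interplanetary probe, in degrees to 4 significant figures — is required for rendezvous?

φ = 99.45°

In km: r₁ = 0.638 × 1.496×10^8 = 9.54448×10^7 km; r₂ = 3.75 × 1.496×10^8 = 5.610×10^8 km.
Semi-major axis of the transfer orbit: a_t = (9.54448×10^7 + 5.610×10^8)/2 = 3.282224×10^8 km.
Transfer time t = π√(a_t³/μ) = 5.1282×10^7 s.
The target's mean motion on its circular orbit is ω₂ = √(μ/r₂³) = 2.7415×10^-8 rad/s.
Angle swept by the target during transfer: ω₂·t = 1.4059 rad = 80.55°.
Arrival is 180° from departure on the ellipse, so φ = 180° − 80.55° = 99.45°.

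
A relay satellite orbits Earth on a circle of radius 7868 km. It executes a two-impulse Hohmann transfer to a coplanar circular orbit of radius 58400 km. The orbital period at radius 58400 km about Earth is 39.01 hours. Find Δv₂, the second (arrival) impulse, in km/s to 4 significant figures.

From Kepler's third law T² = 4π²r³/μ at r = 58400 km, T = 39.01 hours = 39.01 × 3600 s = 1.40436×10^5 s: μ = 4π²r³/T² = 3.98696×10^5 km³/s².
Semi-major axis of the transfer orbit: a_t = (7868 + 58400)/2 = 33134 km.
Circular speed at r = 58400 km: v_c = √(μ/r) = 2.613 km/s.
Transfer-orbit speed at the same r (vis-viva, a = a_t): v_t = √[μ(2/r − 1/a_t)] = 1.273 km/s.
Δv₂ = |v_t − v_c| = |1.273 − 2.613| = 1.340 km/s.

Δv₂ = 1.340 km/s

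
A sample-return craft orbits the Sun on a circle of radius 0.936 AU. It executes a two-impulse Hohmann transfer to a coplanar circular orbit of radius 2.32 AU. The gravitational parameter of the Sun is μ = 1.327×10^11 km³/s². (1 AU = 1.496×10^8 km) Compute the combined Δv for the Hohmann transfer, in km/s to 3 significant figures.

Δv = 10.7 km/s

In km: r₁ = 0.936 × 1.496×10^8 = 1.400256×10^8 km; r₂ = 2.32 × 1.496×10^8 = 3.47072×10^8 km.
The Hohmann ellipse has a_t = (r₁ + r₂)/2 = 2.435488×10^8 km.
Circular speed at r₁: v₁ = √(μ/r₁) = √(1.327×10^11/1.400256×10^8) = 30.784 km/s.
Transfer-orbit speed at r₁ (vis-viva): v_p = √[μ(2/r₁ − 1/a_t)] = 36.749 km/s.
First burn Δv₁ = |v_p − v₁| = 5.965 km/s.
At r₂, v₂ = √(μ/r₂) = 19.5536 km/s.
Transfer-orbit speed at r₂: v_a = √[μ(2/r₂ − 1/a_t)] = 14.8264 km/s.
Second burn Δv₂ = |v₂ − v_a| = 4.727 km/s.
Δv = Δv₁ + Δv₂ = 5.965 + 4.727 = 10.69 km/s.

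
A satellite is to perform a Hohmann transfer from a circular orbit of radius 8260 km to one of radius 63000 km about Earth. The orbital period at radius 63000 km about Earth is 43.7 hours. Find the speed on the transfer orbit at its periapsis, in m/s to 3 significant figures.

v = 9240 m/s

From Kepler's third law T² = 4π²r³/μ at r = 63000 km, T = 43.7 hours = 43.7 × 3600 s = 1.5732×10^5 s: μ = 4π²r³/T² = 3.98854×10^5 km³/s².
Semi-major axis of the transfer orbit: a_t = (8260 + 63000)/2 = 35630 km.
The periapsis of the transfer ellipse is at r = 8260 km.
Vis-viva: v = √[μ(2/r − 1/a_t)] = √[3.98854×10^5 × (2/8260 − 1/35630)] = 9.240 km/s.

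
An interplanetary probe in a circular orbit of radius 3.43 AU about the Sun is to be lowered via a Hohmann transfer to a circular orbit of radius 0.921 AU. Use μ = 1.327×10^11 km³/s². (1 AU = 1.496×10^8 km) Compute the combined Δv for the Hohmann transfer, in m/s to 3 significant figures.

Δv = 13600 m/s

In km: r₁ = 3.43 × 1.496×10^8 = 5.13128×10^8 km; r₂ = 0.921 × 1.496×10^8 = 1.377816×10^8 km.
The Hohmann ellipse has a_t = (r₁ + r₂)/2 = 3.254548×10^8 km.
At r₁ the circular-orbit speed is v₁ = √(μ/r₁) = 16.081 km/s.
On the transfer ellipse at r₁, vis-viva gives v_a = √[μ(2/r₁ − 1/a_t)] = 10.463 km/s.
First burn Δv₁ = |v_a − v₁| = 5.618 km/s.
Circular speed at r₂: v₂ = √(μ/r₂) = 31.034 km/s.
Transfer-orbit speed at r₂: v_p = √[μ(2/r₂ − 1/a_t)] = 38.968 km/s.
Second burn Δv₂ = |v₂ − v_p| = 7.934 km/s.
Total Δv = Δv₁ + Δv₂ = 13.55 km/s.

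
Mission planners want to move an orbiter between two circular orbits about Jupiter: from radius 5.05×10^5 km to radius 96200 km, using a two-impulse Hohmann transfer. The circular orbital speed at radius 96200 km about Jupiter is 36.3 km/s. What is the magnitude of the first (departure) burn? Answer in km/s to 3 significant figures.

From the circular-orbit relation v² = μ/r at r = 96200 km: μ = v²r = (36.3)² × 96200 = 1.26762×10^8 km³/s².
Transfer-ellipse semi-major axis a_t = (r₁ + r₂)/2 = (5.050×10^5 + 96200)/2 = 3.006×10^5 km.
Circular speed at r = 5.050×10^5 km: v_c = √(μ/r) = 15.8434 km/s.
Vis-viva on the transfer ellipse at r = 5.050×10^5 km gives v_t = √[μ(2/r − 1/a_t)] = 8.96275 km/s.
Δv₁ = |v_t − v_c| = |8.96275 − 15.8434| = 6.881 km/s.

Δv₁ = 6.88 km/s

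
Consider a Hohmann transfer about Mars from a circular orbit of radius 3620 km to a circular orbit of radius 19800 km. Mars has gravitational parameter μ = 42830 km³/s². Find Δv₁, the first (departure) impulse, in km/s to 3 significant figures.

Transfer-ellipse semi-major axis a_t = (r₁ + r₂)/2 = (3620 + 19800)/2 = 11710 km.
Circular speed at r = 3620 km: v_c = √(μ/r) = 3.440 km/s.
Transfer-orbit speed at the same r (vis-viva, a = a_t): v_t = √[μ(2/r − 1/a_t)] = 4.473 km/s.
Δv₁ = |v_t − v_c| = |4.473 − 3.440| = 1.033 km/s.

Δv₁ = 1.03 km/s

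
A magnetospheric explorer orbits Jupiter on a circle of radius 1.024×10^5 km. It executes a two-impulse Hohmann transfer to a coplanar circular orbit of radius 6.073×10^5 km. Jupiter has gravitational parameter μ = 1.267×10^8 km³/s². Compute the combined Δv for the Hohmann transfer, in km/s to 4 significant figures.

Δv = 17.53 km/s

The Hohmann ellipse has a_t = (r₁ + r₂)/2 = 3.5485×10^5 km.
At r₁ the circular-orbit speed is v₁ = √(μ/r₁) = 35.175 km/s.
Transfer-orbit speed at r₁ (vis-viva): v_p = √[μ(2/r₁ − 1/a_t)] = 46.017 km/s.
First burn Δv₁ = |v_p − v₁| = 10.842 km/s.
At r₂, v₂ = √(μ/r₂) = 14.444 km/s.
Transfer-orbit speed at r₂: v_a = √[μ(2/r₂ − 1/a_t)] = 7.7592 km/s.
Second burn Δv₂ = |v₂ − v_a| = 6.6848 km/s.
Total Δv = Δv₁ + Δv₂ = 17.53 km/s.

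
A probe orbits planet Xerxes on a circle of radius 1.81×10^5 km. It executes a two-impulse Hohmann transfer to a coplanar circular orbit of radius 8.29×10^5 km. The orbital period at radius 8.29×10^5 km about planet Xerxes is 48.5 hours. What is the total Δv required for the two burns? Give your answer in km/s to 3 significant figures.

From Kepler's third law T² = 4π²r³/μ at r = 8.29×10^5 km, T = 48.5 hours = 48.5 × 3600 s = 1.746×10^5 s: μ = 4π²r³/T² = 7.37794×10^8 km³/s².
Semi-major axis of the transfer orbit: a_t = (1.810×10^5 + 8.290×10^5)/2 = 5.050×10^5 km.
At r₁ the circular-orbit speed is v₁ = √(μ/r₁) = 63.845 km/s.
On the transfer ellipse at r₁, vis-viva equation gives v_p = √[μ(2/r₁ − 1/a_t)] = 81.801 km/s.
First burn Δv₁ = |v_p − v₁| = 17.96 km/s.
At r₂, v₂ = √(μ/r₂) = 29.83 km/s.
Transfer-orbit speed at r₂: v_a = √[μ(2/r₂ − 1/a_t)] = 17.86 km/s.
Second burn Δv₂ = |v₂ − v_a| = 11.97 km/s.
Total Δv = Δv₁ + Δv₂ = 29.93 km/s.

Δv = 29.9 km/s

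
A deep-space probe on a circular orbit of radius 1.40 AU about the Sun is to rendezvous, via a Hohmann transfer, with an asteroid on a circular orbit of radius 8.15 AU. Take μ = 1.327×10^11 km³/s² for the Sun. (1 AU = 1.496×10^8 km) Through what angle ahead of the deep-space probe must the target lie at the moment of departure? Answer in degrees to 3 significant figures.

φ = 99.3°

In km: r₁ = 1.40 × 1.496×10^8 = 2.0944×10^8 km; r₂ = 8.15 × 1.496×10^8 = 1.21924×10^9 km.
Semi-major axis of the transfer orbit: a_t = (2.0944×10^8 + 1.21924×10^9)/2 = 7.1434×10^8 km.
Transfer time t = π√(a_t³/μ) = 1.64654×10^8 s.
Target angular speed ω₂ = √(μ/r₂³) = 8.55661×10^-9 rad/s.
Angle swept by the target during transfer: ω₂·t = 1.4089 rad = 80.72°.
Arrival is 180° from departure on the ellipse, so φ = 180° − 80.72° = 99.3°.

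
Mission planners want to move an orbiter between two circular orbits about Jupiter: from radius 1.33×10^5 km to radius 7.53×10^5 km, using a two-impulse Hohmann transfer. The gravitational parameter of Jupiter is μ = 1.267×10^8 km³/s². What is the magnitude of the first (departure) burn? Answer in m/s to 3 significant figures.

The Hohmann ellipse has a_t = (r₁ + r₂)/2 = 4.430×10^5 km.
On the circular orbit at r = 1.330×10^5 km, v_c = √(μ/r) = 30.865 km/s.
Vis-viva on the transfer ellipse at r = 1.330×10^5 km gives v_t = √[μ(2/r − 1/a_t)] = 40.240 km/s.
Δv₁ = |v_t − v_c| = |40.240 − 30.865| = 9.375 km/s.

Δv₁ = 9380 m/s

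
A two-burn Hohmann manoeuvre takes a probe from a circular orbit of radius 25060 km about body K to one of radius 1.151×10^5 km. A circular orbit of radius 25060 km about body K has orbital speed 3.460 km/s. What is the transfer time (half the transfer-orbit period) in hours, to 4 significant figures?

t = 29.56 hours

From the circular-orbit relation v² = μ/r at r = 25060 km: μ = v²r = (3.460)² × 25060 = 3.00008×10^5 km³/s².
Transfer-ellipse semi-major axis a_t = (r₁ + r₂)/2 = (25060 + 1.151×10^5)/2 = 70080 km.
Transfer time t = π√(a_t³/μ) = π√((70080)³ / 3.00008×10^5) = 1.064×10^5 s.
Converting: 1.064×10^5 s ÷ 3600 s/hour = 29.56 hours.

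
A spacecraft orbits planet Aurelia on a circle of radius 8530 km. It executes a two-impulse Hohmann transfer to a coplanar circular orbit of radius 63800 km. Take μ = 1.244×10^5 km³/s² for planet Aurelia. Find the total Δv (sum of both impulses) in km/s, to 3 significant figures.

Δv = 1.97 km/s

Semi-major axis of the transfer orbit: a_t = (8530 + 63800)/2 = 36165 km.
At r₁ the circular-orbit speed is v₁ = √(μ/r₁) = 3.8189 km/s.
On the transfer ellipse at r₁, vis-viva equation gives v_p = √[μ(2/r₁ − 1/a_t)] = 5.0723 km/s.
First burn Δv₁ = |v_p − v₁| = 1.2534 km/s.
Circular speed at r₂: v₂ = √(μ/r₂) = 1.39637 km/s.
Transfer-orbit speed at r₂: v_a = √[μ(2/r₂ − 1/a_t)] = 0.678157 km/s.
Second burn Δv₂ = |v₂ − v_a| = 0.71821 km/s.
Total Δv = Δv₁ + Δv₂ = 1.972 km/s.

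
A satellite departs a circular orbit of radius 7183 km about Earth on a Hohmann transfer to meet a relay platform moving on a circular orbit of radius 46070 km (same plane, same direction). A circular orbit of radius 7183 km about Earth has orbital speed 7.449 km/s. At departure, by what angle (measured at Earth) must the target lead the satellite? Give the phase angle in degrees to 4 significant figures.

φ = 100.9°

From the circular-orbit relation v² = μ/r at r = 7183 km: μ = v²r = (7.449)² × 7183 = 3.98567×10^5 km³/s².
The Hohmann ellipse has a_t = (r₁ + r₂)/2 = 26626.5 km.
The half-period of the transfer ellipse is t = π√(a_t³/μ) = 21621 s.
Target angular speed ω₂ = √(μ/r₂³) = 6.3845×10^-5 rad/s.
Angle swept by the target during transfer: ω₂·t = 1.3804 rad = 79.09°.
Arrival is 180° from departure on the ellipse, so φ = 180° − 79.09° = 100.9°.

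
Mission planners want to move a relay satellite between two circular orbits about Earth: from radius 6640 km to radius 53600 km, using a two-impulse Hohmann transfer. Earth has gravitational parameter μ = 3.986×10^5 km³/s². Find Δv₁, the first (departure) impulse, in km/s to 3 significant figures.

Δv₁ = 2.59 km/s

Semi-major axis of the transfer orbit: a_t = (6640 + 53600)/2 = 30120 km.
On the circular orbit at r = 6640 km, v_c = √(μ/r) = 7.7479 km/s.
Vis-viva on the transfer ellipse at r = 6640 km gives v_t = √[μ(2/r − 1/a_t)] = 10.336 km/s.
Δv₁ = |v_t − v_c| = |10.336 − 7.7479| = 2.588 km/s.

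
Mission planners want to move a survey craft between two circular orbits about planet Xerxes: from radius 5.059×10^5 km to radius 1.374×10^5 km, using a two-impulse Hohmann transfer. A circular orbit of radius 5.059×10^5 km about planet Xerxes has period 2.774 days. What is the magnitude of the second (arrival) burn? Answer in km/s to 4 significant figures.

From Kepler's third law T² = 4π²r³/μ at r = 5.059×10^5 km, T = 2.774 days = 2.774 × 86400 s = 2.396736×10^5 s: μ = 4π²r³/T² = 8.89843×10^7 km³/s².
Semi-major axis of the transfer orbit: a_t = (5.059×10^5 + 1.374×10^5)/2 = 3.2165×10^5 km.
On the circular orbit at r = 1.374×10^5 km, v_c = √(μ/r) = 25.449 km/s.
Vis-viva on the transfer ellipse at r = 1.374×10^5 km gives v_t = √[μ(2/r − 1/a_t)] = 31.916 km/s.
Δv₂ = |v_t − v_c| = |31.916 − 25.449| = 6.467 km/s.

Δv₂ = 6.467 km/s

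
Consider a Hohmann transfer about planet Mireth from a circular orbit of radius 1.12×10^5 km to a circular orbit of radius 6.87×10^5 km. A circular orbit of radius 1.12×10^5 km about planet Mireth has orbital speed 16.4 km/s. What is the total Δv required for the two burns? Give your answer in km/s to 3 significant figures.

From the circular-orbit relation v² = μ/r at r = 1.12×10^5 km: μ = v²r = (16.4)² × 1.12×10^5 = 3.01235×10^7 km³/s².
Transfer-ellipse semi-major axis a_t = (r₁ + r₂)/2 = (1.120×10^5 + 6.870×10^5)/2 = 3.995×10^5 km.
At r₁ the circular-orbit speed is v₁ = √(μ/r₁) = 16.400 km/s.
Transfer-orbit speed at r₁ (v² = μ(2/r − 1/a)): v_p = √[μ(2/r₁ − 1/a_t)] = 21.506 km/s.
First burn Δv₁ = |v_p − v₁| = 5.106 km/s.
At r₂, v₂ = √(μ/r₂) = 6.622 km/s.
Transfer-orbit speed at r₂: v_a = √[μ(2/r₂ − 1/a_t)] = 3.506 km/s.
Second burn Δv₂ = |v₂ − v_a| = 3.116 km/s.
Total Δv = Δv₁ + Δv₂ = 8.222 km/s.

Δv = 8.22 km/s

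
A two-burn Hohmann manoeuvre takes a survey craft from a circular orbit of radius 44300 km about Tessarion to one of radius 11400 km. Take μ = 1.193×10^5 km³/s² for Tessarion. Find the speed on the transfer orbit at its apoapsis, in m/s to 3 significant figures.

v = 1050 m/s

The Hohmann ellipse has a_t = (r₁ + r₂)/2 = 27850 km.
At apoapsis, r = 44300 km.
From the vis-viva equation, v = √[μ(2/r − 1/a_t)] = 1.050 km/s.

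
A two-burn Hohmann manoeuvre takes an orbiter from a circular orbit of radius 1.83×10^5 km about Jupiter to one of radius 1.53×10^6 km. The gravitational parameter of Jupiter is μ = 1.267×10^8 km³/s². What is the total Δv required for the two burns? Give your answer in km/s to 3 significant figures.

Δv = 13.7 km/s

Transfer-ellipse semi-major axis a_t = (r₁ + r₂)/2 = (1.830×10^5 + 1.530×10^6)/2 = 8.565×10^5 km.
At r₁ the circular-orbit speed is v₁ = √(μ/r₁) = 26.313 km/s.
On the transfer ellipse at r₁, vis-viva gives v_p = √[μ(2/r₁ − 1/a_t)] = 35.168 km/s.
First burn Δv₁ = |v_p − v₁| = 8.855 km/s.
Circular speed at r₂: v₂ = √(μ/r₂) = 9.100 km/s.
Transfer-orbit speed at r₂: v_a = √[μ(2/r₂ − 1/a_t)] = 4.206 km/s.
Second burn Δv₂ = |v₂ − v_a| = 4.894 km/s.
Total Δv = Δv₁ + Δv₂ = 13.75 km/s.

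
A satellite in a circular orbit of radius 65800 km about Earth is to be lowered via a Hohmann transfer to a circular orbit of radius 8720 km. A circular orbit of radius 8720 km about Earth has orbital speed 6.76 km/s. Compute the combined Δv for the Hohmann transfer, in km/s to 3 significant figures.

From the circular-orbit relation v² = μ/r at r = 8720 km: μ = v²r = (6.76)² × 8720 = 3.98483×10^5 km³/s².
The Hohmann ellipse has a_t = (r₁ + r₂)/2 = 37260 km.
Circular speed at r₁: v₁ = √(μ/r₁) = √(3.98483×10^5/65800) = 2.4609 km/s.
On the transfer ellipse at r₁, vis-viva gives v_a = √[μ(2/r₁ − 1/a_t)] = 1.1905 km/s.
First burn Δv₁ = |v_a − v₁| = 1.2704 km/s.
At r₂, v₂ = √(μ/r₂) = 6.7600 km/s.
Transfer-orbit speed at r₂: v_p = √[μ(2/r₂ − 1/a_t)] = 8.9833 km/s.
Second burn Δv₂ = |v₂ − v_p| = 2.2233 km/s.
Total Δv = Δv₁ + Δv₂ = 3.494 km/s.

Δv = 3.49 km/s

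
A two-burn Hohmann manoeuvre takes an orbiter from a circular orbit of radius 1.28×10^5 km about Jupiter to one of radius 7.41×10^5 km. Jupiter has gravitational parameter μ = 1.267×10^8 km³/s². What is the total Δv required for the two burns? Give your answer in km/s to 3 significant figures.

Δv = 15.6 km/s

The Hohmann ellipse has a_t = (r₁ + r₂)/2 = 4.345×10^5 km.
Circular speed at r₁: v₁ = √(μ/r₁) = √(1.267×10^8/1.280×10^5) = 31.46178 km/s.
On the transfer ellipse at r₁, vis-viva equation gives v_p = √[μ(2/r₁ − 1/a_t)] = 41.08635 km/s.
First burn Δv₁ = |v_p − v₁| = 9.625 km/s.
Circular speed at r₂: v₂ = √(μ/r₂) = 13.076 km/s.
Transfer-orbit speed at r₂: v_a = √[μ(2/r₂ − 1/a_t)] = 7.0972 km/s.
Second burn Δv₂ = |v₂ − v_a| = 5.979 km/s.
Δv = Δv₁ + Δv₂ = 9.625 + 5.979 = 15.60 km/s.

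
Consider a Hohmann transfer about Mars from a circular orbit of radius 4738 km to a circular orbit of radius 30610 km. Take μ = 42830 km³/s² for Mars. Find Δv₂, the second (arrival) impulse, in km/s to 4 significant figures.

Δv₂ = 0.5704 km/s

Transfer-ellipse semi-major axis a_t = (r₁ + r₂)/2 = (4738 + 30610)/2 = 17674 km.
On the circular orbit at r = 30610 km, v_c = √(μ/r) = 1.18288 km/s.
Transfer-orbit speed at the same r (vis-viva, a = a_t): v_t = √[μ(2/r − 1/a_t)] = 0.612453 km/s.
Δv₂ = |v_t − v_c| = |0.612453 − 1.18288| = 0.5704 km/s.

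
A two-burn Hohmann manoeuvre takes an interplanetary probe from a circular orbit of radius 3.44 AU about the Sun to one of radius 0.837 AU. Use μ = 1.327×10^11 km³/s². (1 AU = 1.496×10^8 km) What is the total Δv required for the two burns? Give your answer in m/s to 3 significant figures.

In km: r₁ = 3.44 × 1.496×10^8 = 5.14624×10^8 km; r₂ = 0.837 × 1.496×10^8 = 1.252152×10^8 km.
Transfer-ellipse semi-major axis a_t = (r₁ + r₂)/2 = (5.14624×10^8 + 1.252152×10^8)/2 = 3.199196×10^8 km.
At r₁ the circular-orbit speed is v₁ = √(μ/r₁) = 16.058 km/s.
Transfer-orbit speed at r₁ (v² = μ(2/r − 1/a)): v_a = √[μ(2/r₁ − 1/a_t)] = 10.046 km/s.
First burn Δv₁ = |v_a − v₁| = 6.012 km/s.
Circular speed at r₂: v₂ = √(μ/r₂) = 32.554 km/s.
Transfer-orbit speed at r₂: v_p = √[μ(2/r₂ − 1/a_t)] = 41.289 km/s.
Second burn Δv₂ = |v₂ − v_p| = 8.735 km/s.
Δv = Δv₁ + Δv₂ = 6.012 + 8.735 = 14.75 km/s.

Δv = 14700 m/s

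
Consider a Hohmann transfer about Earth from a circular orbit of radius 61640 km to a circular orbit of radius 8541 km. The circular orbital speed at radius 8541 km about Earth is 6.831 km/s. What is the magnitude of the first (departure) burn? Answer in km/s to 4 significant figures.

Δv₁ = 1.288 km/s

From the circular-orbit relation v² = μ/r at r = 8541 km: μ = v²r = (6.831)² × 8541 = 3.98545×10^5 km³/s².
Transfer-ellipse semi-major axis a_t = (r₁ + r₂)/2 = (61640 + 8541)/2 = 35090.5 km.
On the circular orbit at r = 61640 km, v_c = √(μ/r) = 2.5428 km/s.
Transfer-orbit speed at the same r (vis-viva, a = a_t): v_t = √[μ(2/r − 1/a_t)] = 1.2545 km/s.
Δv₁ = |v_t − v_c| = |1.2545 − 2.5428| = 1.288 km/s.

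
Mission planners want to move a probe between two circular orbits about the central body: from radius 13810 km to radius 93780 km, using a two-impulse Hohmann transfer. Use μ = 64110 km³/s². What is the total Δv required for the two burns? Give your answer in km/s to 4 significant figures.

Semi-major axis of the transfer orbit: a_t = (13810 + 93780)/2 = 53795 km.
Circular speed at r₁: v₁ = √(μ/r₁) = √(64110/13810) = 2.1546 km/s.
On the transfer ellipse at r₁, vis-viva gives v_p = √[μ(2/r₁ − 1/a_t)] = 2.8448 km/s.
First burn Δv₁ = |v_p − v₁| = 0.6902 km/s.
Circular speed at r₂: v₂ = √(μ/r₂) = 0.8268 km/s.
Transfer-orbit speed at r₂: v_a = √[μ(2/r₂ − 1/a_t)] = 0.4189 km/s.
Second burn Δv₂ = |v₂ − v_a| = 0.4079 km/s.
Δv = Δv₁ + Δv₂ = 0.6902 + 0.4079 = 1.098 km/s.

Δv = 1.098 km/s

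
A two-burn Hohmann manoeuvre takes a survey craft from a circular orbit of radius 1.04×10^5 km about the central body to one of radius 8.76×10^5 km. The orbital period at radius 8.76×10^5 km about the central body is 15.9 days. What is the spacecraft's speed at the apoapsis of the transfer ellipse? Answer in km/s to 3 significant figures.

From Kepler's third law T² = 4π²r³/μ at r = 8.76×10^5 km, T = 15.9 days = 15.9 × 86400 s = 1.37376×10^6 s: μ = 4π²r³/T² = 1.40621×10^7 km³/s².
Transfer-ellipse semi-major axis a_t = (r₁ + r₂)/2 = (1.040×10^5 + 8.760×10^5)/2 = 4.900×10^5 km.
The apoapsis of the transfer ellipse is at r = 8.760×10^5 km.
Vis-viva: v = √[μ(2/r − 1/a_t)] = √[1.40621×10^7 × (2/8.760×10^5 − 1/4.900×10^5)] = 1.846 km/s.

v = 1.85 km/s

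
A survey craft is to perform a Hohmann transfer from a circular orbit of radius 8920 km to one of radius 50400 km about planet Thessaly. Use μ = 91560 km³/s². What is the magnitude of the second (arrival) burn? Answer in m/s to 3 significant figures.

Δv₂ = 609 m/s

Semi-major axis of the transfer orbit: a_t = (8920 + 50400)/2 = 29660 km.
Circular speed at r = 50400 km: v_c = √(μ/r) = 1.34784 km/s.
Vis-viva on the transfer ellipse at r = 50400 km gives v_t = √[μ(2/r − 1/a_t)] = 0.739153 km/s.
Δv₂ = |v_t − v_c| = |0.739153 − 1.34784| = 0.6087 km/s.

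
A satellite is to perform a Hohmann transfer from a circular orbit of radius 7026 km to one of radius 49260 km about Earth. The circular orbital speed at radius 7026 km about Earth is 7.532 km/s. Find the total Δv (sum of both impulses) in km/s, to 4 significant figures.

From the circular-orbit relation v² = μ/r at r = 7026 km: μ = v²r = (7.532)² × 7026 = 3.98592×10^5 km³/s².
Transfer-ellipse semi-major axis a_t = (r₁ + r₂)/2 = (7026 + 49260)/2 = 28143 km.
At r₁ the circular-orbit speed is v₁ = √(μ/r₁) = 7.532 km/s.
Transfer-orbit speed at r₁ (v² = μ(2/r − 1/a)): v_p = √[μ(2/r₁ − 1/a_t)] = 9.965 km/s.
First burn Δv₁ = |v_p − v₁| = 2.433 km/s.
At r₂, v₂ = √(μ/r₂) = 2.8446 km/s.
Transfer-orbit speed at r₂: v_a = √[μ(2/r₂ − 1/a_t)] = 1.4213 km/s.
Second burn Δv₂ = |v₂ − v_a| = 1.423 km/s.
Δv = Δv₁ + Δv₂ = 2.433 + 1.423 = 3.856 km/s.

Δv = 3.856 km/s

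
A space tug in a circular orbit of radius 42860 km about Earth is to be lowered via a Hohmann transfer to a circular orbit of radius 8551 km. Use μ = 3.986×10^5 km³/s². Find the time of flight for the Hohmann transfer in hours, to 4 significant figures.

The Hohmann ellipse has a_t = (r₁ + r₂)/2 = 25705.5 km.
Transfer time t = π√(a_t³/μ) = π√((25705.5)³ / 3.986×10^5) = 20510 s.
Converting: 20510 s ÷ 3600 s/hour = 5.697 hours.

t = 5.697 hours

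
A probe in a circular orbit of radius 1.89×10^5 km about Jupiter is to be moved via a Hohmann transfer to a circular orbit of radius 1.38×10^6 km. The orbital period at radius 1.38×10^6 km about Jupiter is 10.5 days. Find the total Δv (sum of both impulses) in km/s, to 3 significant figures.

Δv = 13.3 km/s

From Kepler's third law T² = 4π²r³/μ at r = 1.38×10^6 km, T = 10.5 days = 10.5 × 86400 s = 9.072×10^5 s: μ = 4π²r³/T² = 1.26064×10^8 km³/s².
Transfer-ellipse semi-major axis a_t = (r₁ + r₂)/2 = (1.890×10^5 + 1.380×10^6)/2 = 7.845×10^5 km.
At r₁ the circular-orbit speed is v₁ = √(μ/r₁) = 25.8264 km/s.
On the transfer ellipse at r₁, v² = μ(2/r − 1/a) gives v_p = √[μ(2/r₁ − 1/a_t)] = 34.2537 km/s.
First burn Δv₁ = |v_p − v₁| = 8.427 km/s.
Circular speed at r₂: v₂ = √(μ/r₂) = 9.55776 km/s.
Transfer-orbit speed at r₂: v_a = √[μ(2/r₂ − 1/a_t)] = 4.69127 km/s.
Second burn Δv₂ = |v₂ − v_a| = 4.866 km/s.
Total Δv = Δv₁ + Δv₂ = 13.29 km/s.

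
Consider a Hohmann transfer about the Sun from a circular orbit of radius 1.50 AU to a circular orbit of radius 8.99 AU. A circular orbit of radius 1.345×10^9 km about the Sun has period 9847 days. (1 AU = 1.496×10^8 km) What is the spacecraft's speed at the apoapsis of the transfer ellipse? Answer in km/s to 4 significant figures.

v = 5.312 km/s

From Kepler's third law T² = 4π²r³/μ at r = 1.345×10^9 km, T = 9847 days = 9847 × 86400 s = 8.507808×10^8 s: μ = 4π²r³/T² = 1.32706×10^11 km³/s².
In km: r₁ = 1.50 × 1.496×10^8 = 2.244×10^8 km; r₂ = 8.99 × 1.496×10^8 = 1.344904×10^9 km.
The Hohmann ellipse has a_t = (r₁ + r₂)/2 = 7.84652×10^8 km.
The apoapsis of the transfer ellipse is at r = 1.344904×10^9 km.
Applying v² = μ(2/r − 1/a_t): v = 5.312 km/s.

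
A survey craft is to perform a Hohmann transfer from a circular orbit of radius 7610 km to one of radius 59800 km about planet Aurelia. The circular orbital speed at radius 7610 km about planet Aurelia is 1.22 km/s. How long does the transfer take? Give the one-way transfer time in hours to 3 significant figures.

From the circular-orbit relation v² = μ/r at r = 7610 km: μ = v²r = (1.22)² × 7610 = 11326.7 km³/s².
Semi-major axis of the transfer orbit: a_t = (7610 + 59800)/2 = 33705 km.
By Kepler's third law the transfer-orbit period is T = 2π√(a_t³/μ), so t = T/2 = 1.8266×10^5 s.
Converting: 1.8266×10^5 s ÷ 3600 s/hour = 50.7 hours.

t = 50.7 hours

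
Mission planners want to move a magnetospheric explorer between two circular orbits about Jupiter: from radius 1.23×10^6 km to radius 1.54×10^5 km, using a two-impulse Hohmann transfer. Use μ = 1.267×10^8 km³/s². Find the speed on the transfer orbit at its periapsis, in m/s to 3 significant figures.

v = 38200 m/s

The Hohmann ellipse has a_t = (r₁ + r₂)/2 = 6.920×10^5 km.
The periapsis of the transfer ellipse is at r = 1.540×10^5 km.
Applying v² = μ(2/r − 1/a_t): v = 38.24 km/s.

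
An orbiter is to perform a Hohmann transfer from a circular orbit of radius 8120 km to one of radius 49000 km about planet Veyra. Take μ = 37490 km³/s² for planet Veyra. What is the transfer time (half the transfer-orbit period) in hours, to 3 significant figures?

Transfer-ellipse semi-major axis a_t = (r₁ + r₂)/2 = (8120 + 49000)/2 = 28560 km.
Half the transfer-orbit period gives t = π√(a_t³/μ) = 78310 s.
Converting: 78310 s ÷ 3600 s/hour = 21.8 hours.

t = 21.8 hours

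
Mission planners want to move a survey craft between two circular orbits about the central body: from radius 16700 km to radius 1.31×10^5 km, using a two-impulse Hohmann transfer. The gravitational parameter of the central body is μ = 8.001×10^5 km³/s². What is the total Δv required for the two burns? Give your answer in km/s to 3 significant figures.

Δv = 3.59 km/s

The Hohmann ellipse has a_t = (r₁ + r₂)/2 = 73850 km.
Circular speed at r₁: v₁ = √(μ/r₁) = √(8.001×10^5/16700) = 6.922 km/s.
On the transfer ellipse at r₁, vis-viva gives v_p = √[μ(2/r₁ − 1/a_t)] = 9.219 km/s.
First burn Δv₁ = |v_p − v₁| = 2.297 km/s.
At r₂, v₂ = √(μ/r₂) = 2.471 km/s.
Transfer-orbit speed at r₂: v_a = √[μ(2/r₂ − 1/a_t)] = 1.175 km/s.
Second burn Δv₂ = |v₂ − v_a| = 1.296 km/s.
Total Δv = Δv₁ + Δv₂ = 3.593 km/s.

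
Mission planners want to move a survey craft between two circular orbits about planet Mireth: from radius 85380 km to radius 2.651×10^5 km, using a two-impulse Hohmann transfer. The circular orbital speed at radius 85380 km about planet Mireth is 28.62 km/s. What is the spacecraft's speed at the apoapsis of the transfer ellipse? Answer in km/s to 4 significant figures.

From the circular-orbit relation v² = μ/r at r = 85380 km: μ = v²r = (28.62)² × 85380 = 6.99351×10^7 km³/s².
The Hohmann ellipse has a_t = (r₁ + r₂)/2 = 1.7524×10^5 km.
The apoapsis of the transfer ellipse is at r = 2.651×10^5 km.
Applying v² = μ(2/r − 1/a_t): v = 11.34 km/s.

v = 11.34 km/s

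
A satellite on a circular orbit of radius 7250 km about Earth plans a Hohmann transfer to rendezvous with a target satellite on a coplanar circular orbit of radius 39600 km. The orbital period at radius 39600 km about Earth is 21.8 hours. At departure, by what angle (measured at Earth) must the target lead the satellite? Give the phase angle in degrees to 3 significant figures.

φ = 98.1°

From Kepler's third law T² = 4π²r³/μ at r = 39600 km, T = 21.8 hours = 21.8 × 3600 s = 78480 s: μ = 4π²r³/T² = 3.98041×10^5 km³/s².
Transfer-ellipse semi-major axis a_t = (r₁ + r₂)/2 = (7250 + 39600)/2 = 23425 km.
Transfer time t = π√(a_t³/μ) = 17853 s.
The target's mean motion on its circular orbit is ω₂ = √(μ/r₂³) = 8.0061×10^-5 rad/s.
Angle swept by the target during transfer: ω₂·t = 1.4293 rad = 81.89°.
Arrival is 180° from departure on the ellipse, so φ = 180° − 81.89° = 98.1°.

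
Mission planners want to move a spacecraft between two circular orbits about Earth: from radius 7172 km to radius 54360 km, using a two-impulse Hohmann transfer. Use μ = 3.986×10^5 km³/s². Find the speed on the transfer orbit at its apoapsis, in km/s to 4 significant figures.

Semi-major axis of the transfer orbit: a_t = (7172 + 54360)/2 = 30766 km.
At apoapsis, r = 54360 km.
Vis-viva: v = √[μ(2/r − 1/a_t)] = √[3.986×10^5 × (2/54360 − 1/30766)] = 1.307 km/s.

v = 1.307 km/s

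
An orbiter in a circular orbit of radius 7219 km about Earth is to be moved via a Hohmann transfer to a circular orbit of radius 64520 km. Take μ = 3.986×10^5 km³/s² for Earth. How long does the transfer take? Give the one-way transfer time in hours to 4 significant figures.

The Hohmann ellipse has a_t = (r₁ + r₂)/2 = 35869.5 km.
Half the transfer-orbit period gives t = π√(a_t³/μ) = 33804 s.
Converting: 33804 s ÷ 3600 s/hour = 9.390 hours.

t = 9.390 hours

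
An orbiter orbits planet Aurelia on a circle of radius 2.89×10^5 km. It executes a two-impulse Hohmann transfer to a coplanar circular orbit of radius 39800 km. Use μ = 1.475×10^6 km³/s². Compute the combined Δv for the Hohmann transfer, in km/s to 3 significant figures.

Δv = 3.13 km/s

Semi-major axis of the transfer orbit: a_t = (2.890×10^5 + 39800)/2 = 1.644×10^5 km.
Circular speed at r₁: v₁ = √(μ/r₁) = √(1.475×10^6/2.890×10^5) = 2.2592 km/s.
Transfer-orbit speed at r₁ (vis-viva): v_a = √[μ(2/r₁ − 1/a_t)] = 1.1116 km/s.
First burn Δv₁ = |v_a − v₁| = 1.1476 km/s.
At r₂, v₂ = √(μ/r₂) = 6.0877173 km/s.
Transfer-orbit speed at r₂: v_p = √[μ(2/r₂ − 1/a_t)] = 8.0714672 km/s.
Second burn Δv₂ = |v₂ − v_p| = 1.9837 km/s.
Δv = Δv₁ + Δv₂ = 1.1476 + 1.9837 = 3.131 km/s.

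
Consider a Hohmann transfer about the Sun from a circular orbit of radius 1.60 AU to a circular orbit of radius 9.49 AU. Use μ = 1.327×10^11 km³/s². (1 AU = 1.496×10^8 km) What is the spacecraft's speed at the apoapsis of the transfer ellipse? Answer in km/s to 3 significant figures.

In km: r₁ = 1.60 × 1.496×10^8 = 2.3936×10^8 km; r₂ = 9.49 × 1.496×10^8 = 1.419704×10^9 km.
Semi-major axis of the transfer orbit: a_t = (2.3936×10^8 + 1.419704×10^9)/2 = 8.29532×10^8 km.
At apoapsis, r = 1.419704×10^9 km.
Vis-viva: v = √[μ(2/r − 1/a_t)] = √[1.327×10^11 × (2/1.419704×10^9 − 1/8.29532×10^8)] = 5.193 km/s.

v = 5.19 km/s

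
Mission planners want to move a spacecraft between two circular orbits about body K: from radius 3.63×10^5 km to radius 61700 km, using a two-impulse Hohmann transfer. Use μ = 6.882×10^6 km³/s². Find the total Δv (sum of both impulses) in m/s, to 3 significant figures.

Δv = 5250 m/s

The Hohmann ellipse has a_t = (r₁ + r₂)/2 = 2.1235×10^5 km.
Circular speed at r₁: v₁ = √(μ/r₁) = √(6.882×10^6/3.630×10^5) = 4.354 km/s.
Transfer-orbit speed at r₁ (v² = μ(2/r − 1/a)): v_a = √[μ(2/r₁ − 1/a_t)] = 2.347 km/s.
First burn Δv₁ = |v_a − v₁| = 2.007 km/s.
At r₂, v₂ = √(μ/r₂) = 10.561 km/s.
Transfer-orbit speed at r₂: v_p = √[μ(2/r₂ − 1/a_t)] = 13.808 km/s.
Second burn Δv₂ = |v₂ − v_p| = 3.247 km/s.
Δv = Δv₁ + Δv₂ = 2.007 + 3.247 = 5.254 km/s.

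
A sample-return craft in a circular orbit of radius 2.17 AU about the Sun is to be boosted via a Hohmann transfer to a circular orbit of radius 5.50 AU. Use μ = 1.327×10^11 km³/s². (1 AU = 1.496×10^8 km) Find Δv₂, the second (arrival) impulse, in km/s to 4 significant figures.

Δv₂ = 3.147 km/s

In km: r₁ = 2.17 × 1.496×10^8 = 3.24632×10^8 km; r₂ = 5.50 × 1.496×10^8 = 8.228×10^8 km.
Semi-major axis of the transfer orbit: a_t = (3.24632×10^8 + 8.228×10^8)/2 = 5.73716×10^8 km.
Circular speed at r = 8.228×10^8 km: v_c = √(μ/r) = 12.70 km/s.
Transfer-orbit speed at the same r (vis-viva, a = a_t): v_t = √[μ(2/r − 1/a_t)] = 9.553 km/s.
Δv₂ = |v_t − v_c| = |9.553 − 12.70| = 3.147 km/s.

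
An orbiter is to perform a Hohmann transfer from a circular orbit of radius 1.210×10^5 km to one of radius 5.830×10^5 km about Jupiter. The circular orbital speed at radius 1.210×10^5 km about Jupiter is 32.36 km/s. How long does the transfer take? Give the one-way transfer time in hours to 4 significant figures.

From the circular-orbit relation v² = μ/r at r = 1.210×10^5 km: μ = v²r = (32.36)² × 1.210×10^5 = 1.26708×10^8 km³/s².
Semi-major axis of the transfer orbit: a_t = (1.210×10^5 + 5.830×10^5)/2 = 3.520×10^5 km.
Half the transfer-orbit period gives t = π√(a_t³/μ) = 58290 s.
Converting: 58290 s ÷ 3600 s/hour = 16.19 hours.

t = 16.19 hours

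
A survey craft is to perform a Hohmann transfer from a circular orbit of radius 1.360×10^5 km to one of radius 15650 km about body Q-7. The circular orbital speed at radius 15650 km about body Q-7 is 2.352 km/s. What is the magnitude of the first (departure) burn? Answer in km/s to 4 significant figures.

From the circular-orbit relation v² = μ/r at r = 15650 km: μ = v²r = (2.352)² × 15650 = 86574.3 km³/s².
Semi-major axis of the transfer orbit: a_t = (1.360×10^5 + 15650)/2 = 75825 km.
On the circular orbit at r = 1.360×10^5 km, v_c = √(μ/r) = 0.7979 km/s.
Transfer-orbit speed at the same r (vis-viva, a = a_t): v_t = √[μ(2/r − 1/a_t)] = 0.3625 km/s.
Δv₁ = |v_t − v_c| = |0.3625 − 0.7979| = 0.4354 km/s.

Δv₁ = 0.4354 km/s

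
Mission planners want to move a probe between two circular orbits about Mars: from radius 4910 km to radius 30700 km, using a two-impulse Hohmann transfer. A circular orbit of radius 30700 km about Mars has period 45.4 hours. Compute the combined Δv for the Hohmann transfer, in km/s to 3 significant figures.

From Kepler's third law T² = 4π²r³/μ at r = 30700 km, T = 45.4 hours = 45.4 × 3600 s = 1.6344×10^5 s: μ = 4π²r³/T² = 42762.0 km³/s².
Semi-major axis of the transfer orbit: a_t = (4910 + 30700)/2 = 17805 km.
Circular speed at r₁: v₁ = √(μ/r₁) = √(42762.0/4910) = 2.951 km/s.
Transfer-orbit speed at r₁ (vis-viva): v_p = √[μ(2/r₁ − 1/a_t)] = 3.875 km/s.
First burn Δv₁ = |v_p − v₁| = 0.9240 km/s.
Circular speed at r₂: v₂ = √(μ/r₂) = 1.1802 km/s.
Transfer-orbit speed at r₂: v_a = √[μ(2/r₂ − 1/a_t)] = 0.61977 km/s.
Second burn Δv₂ = |v₂ − v_a| = 0.5604 km/s.
Δv = Δv₁ + Δv₂ = 0.9240 + 0.5604 = 1.484 km/s.

Δv = 1.48 km/s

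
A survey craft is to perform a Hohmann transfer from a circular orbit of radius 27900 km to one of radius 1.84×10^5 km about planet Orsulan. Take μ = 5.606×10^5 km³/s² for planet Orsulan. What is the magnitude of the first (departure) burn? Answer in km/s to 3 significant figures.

Semi-major axis of the transfer orbit: a_t = (27900 + 1.840×10^5)/2 = 1.0595×10^5 km.
Circular speed at r = 27900 km: v_c = √(μ/r) = 4.4825 km/s.
Transfer-orbit speed at the same r (vis-viva, a = a_t): v_t = √[μ(2/r − 1/a_t)] = 5.9072 km/s.
Δv₁ = |v_t − v_c| = |5.9072 − 4.4825| = 1.425 km/s.

Δv₁ = 1.42 km/s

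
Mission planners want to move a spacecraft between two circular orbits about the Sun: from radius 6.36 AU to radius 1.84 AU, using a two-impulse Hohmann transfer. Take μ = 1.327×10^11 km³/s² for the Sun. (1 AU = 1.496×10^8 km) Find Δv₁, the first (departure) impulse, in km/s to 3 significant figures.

Δv₁ = 3.90 km/s

In km: r₁ = 6.36 × 1.496×10^8 = 9.51456×10^8 km; r₂ = 1.84 × 1.496×10^8 = 2.75264×10^8 km.
The Hohmann ellipse has a_t = (r₁ + r₂)/2 = 6.1336×10^8 km.
Circular speed at r = 9.51456×10^8 km: v_c = √(μ/r) = 11.8098 km/s.
Vis-viva on the transfer ellipse at r = 9.51456×10^8 km gives v_t = √[μ(2/r − 1/a_t)] = 7.91149 km/s.
Δv₁ = |v_t − v_c| = |7.91149 − 11.8098| = 3.898 km/s.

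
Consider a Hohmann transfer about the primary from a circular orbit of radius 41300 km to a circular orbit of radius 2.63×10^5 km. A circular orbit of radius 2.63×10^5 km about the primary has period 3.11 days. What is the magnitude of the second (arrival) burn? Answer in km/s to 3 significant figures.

Δv₂ = 2.95 km/s

From Kepler's third law T² = 4π²r³/μ at r = 2.63×10^5 km, T = 3.11 days = 3.11 × 86400 s = 2.68704×10^5 s: μ = 4π²r³/T² = 9.94669×10^6 km³/s².
Semi-major axis of the transfer orbit: a_t = (41300 + 2.630×10^5)/2 = 1.5215×10^5 km.
Circular speed at r = 2.630×10^5 km: v_c = √(μ/r) = 6.150 km/s.
Vis-viva on the transfer ellipse at r = 2.630×10^5 km gives v_t = √[μ(2/r − 1/a_t)] = 3.204 km/s.
Δv₂ = |v_t − v_c| = |3.204 − 6.150| = 2.946 km/s.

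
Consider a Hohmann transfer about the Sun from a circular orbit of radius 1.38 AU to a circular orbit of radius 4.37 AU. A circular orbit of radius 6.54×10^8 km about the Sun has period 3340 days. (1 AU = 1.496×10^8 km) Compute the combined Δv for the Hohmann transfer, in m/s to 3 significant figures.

From Kepler's third law T² = 4π²r³/μ at r = 6.54×10^8 km, T = 3340 days = 3340 × 86400 s = 2.88576×10^8 s: μ = 4π²r³/T² = 1.32609×10^11 km³/s².
In km: r₁ = 1.38 × 1.496×10^8 = 2.06448×10^8 km; r₂ = 4.37 × 1.496×10^8 = 6.53752×10^8 km.
Semi-major axis of the transfer orbit: a_t = (2.06448×10^8 + 6.53752×10^8)/2 = 4.301×10^8 km.
At r₁ the circular-orbit speed is v₁ = √(μ/r₁) = 25.3443 km/s.
On the transfer ellipse at r₁, v² = μ(2/r − 1/a) gives v_p = √[μ(2/r₁ − 1/a_t)] = 31.2466 km/s.
First burn Δv₁ = |v_p − v₁| = 5.902 km/s.
Circular speed at r₂: v₂ = √(μ/r₂) = 14.242 km/s.
Transfer-orbit speed at r₂: v_a = √[μ(2/r₂ − 1/a_t)] = 9.8673 km/s.
Second burn Δv₂ = |v₂ − v_a| = 4.375 km/s.
Δv = Δv₁ + Δv₂ = 5.902 + 4.375 = 10.28 km/s.

Δv = 10300 m/s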